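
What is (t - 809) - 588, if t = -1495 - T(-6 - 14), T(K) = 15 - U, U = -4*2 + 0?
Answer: -2915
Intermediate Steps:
U = -8 (U = -8 + 0 = -8)
T(K) = 23 (T(K) = 15 - 1*(-8) = 15 + 8 = 23)
t = -1518 (t = -1495 - 1*23 = -1495 - 23 = -1518)
(t - 809) - 588 = (-1518 - 809) - 588 = -2327 - 588 = -2915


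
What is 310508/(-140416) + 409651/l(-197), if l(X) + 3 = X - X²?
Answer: -17408540347/1369371936 ≈ -12.713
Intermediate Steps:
l(X) = -3 + X - X² (l(X) = -3 + (X - X²) = -3 + X - X²)
310508/(-140416) + 409651/l(-197) = 310508/(-140416) + 409651/(-3 - 197 - 1*(-197)²) = 310508*(-1/140416) + 409651/(-3 - 197 - 1*38809) = -77627/35104 + 409651/(-3 - 197 - 38809) = -77627/35104 + 409651/(-39009) = -77627/35104 + 409651*(-1/39009) = -77627/35104 - 409651/39009 = -17408540347/1369371936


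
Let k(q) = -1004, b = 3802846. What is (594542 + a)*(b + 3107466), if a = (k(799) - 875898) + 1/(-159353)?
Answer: -310928887802591272/159353 ≈ -1.9512e+12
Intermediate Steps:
a = -139736964407/159353 (a = (-1004 - 875898) + 1/(-159353) = -876902 - 1/159353 = -139736964407/159353 ≈ -8.7690e+5)
(594542 + a)*(b + 3107466) = (594542 - 139736964407/159353)*(3802846 + 3107466) = -44994913081/159353*6910312 = -310928887802591272/159353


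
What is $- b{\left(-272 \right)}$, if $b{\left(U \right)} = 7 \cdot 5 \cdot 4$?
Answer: $-140$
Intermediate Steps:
$b{\left(U \right)} = 140$ ($b{\left(U \right)} = 35 \cdot 4 = 140$)
$- b{\left(-272 \right)} = \left(-1\right) 140 = -140$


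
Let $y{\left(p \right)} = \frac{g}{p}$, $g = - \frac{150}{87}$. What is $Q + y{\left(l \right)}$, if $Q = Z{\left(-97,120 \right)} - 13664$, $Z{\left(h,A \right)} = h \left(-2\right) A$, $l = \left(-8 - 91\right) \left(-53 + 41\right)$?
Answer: $\frac{165645191}{17226} \approx 9616.0$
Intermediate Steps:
$l = 1188$ ($l = \left(-99\right) \left(-12\right) = 1188$)
$Z{\left(h,A \right)} = - 2 A h$ ($Z{\left(h,A \right)} = - 2 h A = - 2 A h$)
$Q = 9616$ ($Q = \left(-2\right) 120 \left(-97\right) - 13664 = 23280 - 13664 = 9616$)
$g = - \frac{50}{29}$ ($g = \left(-150\right) \frac{1}{87} = - \frac{50}{29} \approx -1.7241$)
$y{\left(p \right)} = - \frac{50}{29 p}$
$Q + y{\left(l \right)} = 9616 - \frac{50}{29 \cdot 1188} = 9616 - \frac{25}{17226} = \frac{165645191}{17226}$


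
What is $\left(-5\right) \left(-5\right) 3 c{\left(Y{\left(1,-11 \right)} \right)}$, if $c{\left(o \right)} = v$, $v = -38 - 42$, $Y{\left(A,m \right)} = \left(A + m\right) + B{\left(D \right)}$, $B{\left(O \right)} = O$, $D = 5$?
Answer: $-6000$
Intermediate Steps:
$Y{\left(A,m \right)} = 5 + A + m$ ($Y{\left(A,m \right)} = \left(A + m\right) + 5 = 5 + A + m$)
$v = -80$ ($v = -38 - 42 = -80$)
$c{\left(o \right)} = -80$
$\left(-5\right) \left(-5\right) 3 c{\left(Y{\left(1,-11 \right)} \right)} = \left(-5\right) \left(-5\right) 3 \left(-80\right) = 25 \cdot 3 \left(-80\right) = 75 \left(-80\right) = -6000$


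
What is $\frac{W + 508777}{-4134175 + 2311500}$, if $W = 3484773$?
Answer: $- \frac{159742}{72907} \approx -2.191$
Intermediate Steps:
$\frac{W + 508777}{-4134175 + 2311500} = \frac{3484773 + 508777}{-4134175 + 2311500} = \frac{3993550}{-1822675} = 3993550 \left(- \frac{1}{1822675}\right) = - \frac{159742}{72907}$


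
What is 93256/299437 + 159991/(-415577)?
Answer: -9152176355/124439130149 ≈ -0.073547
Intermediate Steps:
93256/299437 + 159991/(-415577) = 93256*(1/299437) + 159991*(-1/415577) = 93256/299437 - 159991/415577 = -9152176355/124439130149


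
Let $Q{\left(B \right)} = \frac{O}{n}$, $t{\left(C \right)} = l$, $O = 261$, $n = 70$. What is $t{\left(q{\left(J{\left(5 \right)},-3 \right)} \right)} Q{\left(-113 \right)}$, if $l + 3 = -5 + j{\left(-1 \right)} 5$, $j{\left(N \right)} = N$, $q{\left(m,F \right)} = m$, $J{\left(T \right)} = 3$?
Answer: $- \frac{3393}{70} \approx -48.471$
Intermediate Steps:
$l = -13$ ($l = -3 - 10 = -13$)
$t{\left(C \right)} = -13$
$Q{\left(B \right)} = \frac{261}{70}$
$t{\left(q{\left(J{\left(5 \right)},-3 \right)} \right)} Q{\left(-113 \right)} = \left(-13\right) \frac{261}{70} = - \frac{3393}{70}$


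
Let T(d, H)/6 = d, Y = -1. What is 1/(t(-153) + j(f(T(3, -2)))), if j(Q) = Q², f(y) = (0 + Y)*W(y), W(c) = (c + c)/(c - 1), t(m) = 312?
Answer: 289/91464 ≈ 0.0031597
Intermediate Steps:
T(d, H) = 6*d
W(c) = 2*c/(-1 + c) (W(c) = (2*c)/(-1 + c) = 2*c/(-1 + c))
f(y) = -2*y/(-1 + y) (f(y) = (0 - 1)*(2*y/(-1 + y)) = -2*y/(-1 + y))
1/(t(-153) + j(f(T(3, -2)))) = 1/(312 + (-2*6*3/(-1 + 6*3))²) = 1/(312 + (-2*18/(-1 + 18))²) = 1/(312 + (-2*18/17)²) = 1/(312 + (-2*18*1/17)²) = 1/(312 + (-36/17)²) = 1/(312 + 1296/289) = 1/(91464/289) = 289/91464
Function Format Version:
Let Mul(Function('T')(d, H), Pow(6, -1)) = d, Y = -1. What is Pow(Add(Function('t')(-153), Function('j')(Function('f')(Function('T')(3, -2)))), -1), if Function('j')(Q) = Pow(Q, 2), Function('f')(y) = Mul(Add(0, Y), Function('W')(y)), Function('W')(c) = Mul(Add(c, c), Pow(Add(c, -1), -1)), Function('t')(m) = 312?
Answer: Rational(289, 91464) ≈ 0.0031597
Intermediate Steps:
Function('T')(d, H) = Mul(6, d)
Function('W')(c) = Mul(2, c, Pow(Add(-1, c), -1)) (Function('W')(c) = Mul(Mul(2, c), Pow(Add(-1, c), -1)) = Mul(2, c, Pow(Add(-1, c), -1)))
Function('f')(y) = Mul(-2, y, Pow(Add(-1, y), -1)) (Function('f')(y) = Mul(Add(0, -1), Mul(2, y, Pow(Add(-1, y), -1))) = Mul(-1, Mul(2, y, Pow(Add(-1, y), -1))) = Mul(-2, y, Pow(Add(-1, y), -1)))
Pow(Add(Function('t')(-153), Function('j')(Function('f')(Function('T')(3, -2)))), -1) = Pow(Add(312, Pow(Mul(-2, Mul(6, 3), Pow(Add(-1, Mul(6, 3)), -1)), 2)), -1) = Pow(Add(312, Pow(Mul(-2, 18, Pow(Add(-1, 18), -1)), 2)), -1) = Pow(Add(312, Pow(Mul(-2, 18, Pow(17, -1)), 2)), -1) = Pow(Add(312, Pow(Mul(-2, 18, Rational(1, 17)), 2)), -1) = Pow(Add(312, Pow(Rational(-36, 17), 2)), -1) = Pow(Add(312, Rational(1296, 289)), -1) = Pow(Rational(91464, 289), -1) = Rational(289, 91464)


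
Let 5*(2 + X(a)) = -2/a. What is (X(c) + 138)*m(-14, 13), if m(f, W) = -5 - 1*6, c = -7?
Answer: -52382/35 ≈ -1496.6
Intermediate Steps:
m(f, W) = -11 (m(f, W) = -5 - 6 = -11)
X(a) = -2 - 2/(5*a) (X(a) = -2 + (-2/a)/5 = -2 - 2/(5*a))
(X(c) + 138)*m(-14, 13) = ((-2 - 2/5/(-7)) + 138)*(-11) = ((-2 - 2/5*(-1/7)) + 138)*(-11) = ((-2 + 2/35) + 138)*(-11) = (-68/35 + 138)*(-11) = (4762/35)*(-11) = -52382/35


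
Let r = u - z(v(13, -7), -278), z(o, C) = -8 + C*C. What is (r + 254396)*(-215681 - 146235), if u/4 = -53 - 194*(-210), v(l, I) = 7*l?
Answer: -123003667088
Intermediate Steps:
z(o, C) = -8 + C²
u = 162748 (u = 4*(-53 - 194*(-210)) = 4*(-53 + 40740) = 4*40687 = 162748)
r = 85472 (r = 162748 - (-8 + (-278)²) = 162748 - (-8 + 77284) = 162748 - 1*77276 = 162748 - 77276 = 85472)
(r + 254396)*(-215681 - 146235) = (85472 + 254396)*(-215681 - 146235) = 339868*(-361916) = -123003667088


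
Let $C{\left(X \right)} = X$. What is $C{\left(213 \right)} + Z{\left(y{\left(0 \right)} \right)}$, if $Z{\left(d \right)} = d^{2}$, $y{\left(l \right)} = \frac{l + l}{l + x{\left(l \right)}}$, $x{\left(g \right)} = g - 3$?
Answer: $213$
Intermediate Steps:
$x{\left(g \right)} = -3 + g$
$y{\left(l \right)} = \frac{2 l}{-3 + 2 l}$ ($y{\left(l \right)} = \frac{l + l}{l + \left(-3 + l\right)} = \frac{2 l}{-3 + 2 l}$)
$C{\left(213 \right)} + Z{\left(y{\left(0 \right)} \right)} = 213 + \left(2 \cdot 0 \frac{1}{-3 + 2 \cdot 0}\right)^{2} = 213 + \left(2 \cdot 0 \frac{1}{-3 + 0}\right)^{2} = 213 + \left(2 \cdot 0 \frac{1}{-3}\right)^{2} = 213 + \left(2 \cdot 0 \left(- \frac{1}{3}\right)\right)^{2} = 213 + 0^{2} = 213 + 0 = 213$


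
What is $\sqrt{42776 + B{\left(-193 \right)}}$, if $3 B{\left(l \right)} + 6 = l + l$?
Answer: $\frac{8 \sqrt{5997}}{3} \approx 206.51$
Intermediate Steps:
$B{\left(l \right)} = -2 + \frac{2 l}{3}$ ($B{\left(l \right)} = -2 + \frac{l + l}{3} = -2 + \frac{2 l}{3}$)
$\sqrt{42776 + B{\left(-193 \right)}} = \sqrt{42776 + \left(-2 + \frac{2}{3} \left(-193\right)\right)} = \sqrt{42776 - \frac{392}{3}} = \sqrt{\frac{127936}{3}} = \frac{8 \sqrt{5997}}{3}$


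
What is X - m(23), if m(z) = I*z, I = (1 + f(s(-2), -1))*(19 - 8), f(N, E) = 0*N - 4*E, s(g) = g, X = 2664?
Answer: 1399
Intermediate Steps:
f(N, E) = -4*E (f(N, E) = 0 - 4*E = -4*E)
I = 55 (I = (1 - 4*(-1))*(19 - 8) = (1 + 4)*11 = 5*11 = 55)
m(z) = 55*z
X - m(23) = 2664 - 55*23 = 2664 - 1*1265 = 2664 - 1265 = 1399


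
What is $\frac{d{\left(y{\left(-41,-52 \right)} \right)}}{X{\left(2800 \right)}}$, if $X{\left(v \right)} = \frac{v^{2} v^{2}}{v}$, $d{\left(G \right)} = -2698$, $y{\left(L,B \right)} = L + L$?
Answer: $- \frac{1349}{10976000000} \approx -1.229 \cdot 10^{-7}$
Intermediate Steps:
$y{\left(L,B \right)} = 2 L$
$X{\left(v \right)} = v^{3}$ ($X{\left(v \right)} = \frac{v^{4}}{v} = v^{3}$)
$\frac{d{\left(y{\left(-41,-52 \right)} \right)}}{X{\left(2800 \right)}} = - \frac{2698}{2800^{3}} = - \frac{2698}{21952000000} = \left(-2698\right) \frac{1}{21952000000} = - \frac{1349}{10976000000}$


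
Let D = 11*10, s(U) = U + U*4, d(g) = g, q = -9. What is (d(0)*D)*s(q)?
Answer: 0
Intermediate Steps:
s(U) = 5*U (s(U) = U + 4*U = 5*U)
D = 110
(d(0)*D)*s(q) = (0*110)*(5*(-9)) = 0*(-45) = 0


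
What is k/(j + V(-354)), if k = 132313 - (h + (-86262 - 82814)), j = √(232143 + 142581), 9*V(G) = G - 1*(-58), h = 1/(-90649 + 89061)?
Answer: 159375709089/6007608058 + 116301193119*√10409/24030432232 ≈ 520.30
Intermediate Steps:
h = -1/1588 (h = 1/(-1588) = -1/1588 ≈ -0.00062972)
V(G) = 58/9 + G/9 (V(G) = (G - 1*(-58))/9 = (G + 58)/9 = (58 + G)/9 = 58/9 + G/9)
j = 6*√10409 (j = √374724 = 6*√10409 ≈ 612.15)
k = 478605733/1588 (k = 132313 - (-1/1588 + (-86262 - 82814)) = 132313 - (-1/1588 - 169076) = 132313 - 1*(-268492689/1588) = 132313 + 268492689/1588 = 478605733/1588 ≈ 3.0139e+5)
k/(j + V(-354)) = 478605733/(1588*(6*√10409 + (58/9 + (⅑)*(-354)))) = 478605733/(1588*(6*√10409 + (58/9 - 118/3))) = 478605733/(1588*(6*√10409 - 296/9)) = 478605733/(1588*(-296/9 + 6*√10409))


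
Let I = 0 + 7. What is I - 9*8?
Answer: -65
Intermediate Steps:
I = 7
I - 9*8 = 7 - 9*8 = 7 - 72 = -65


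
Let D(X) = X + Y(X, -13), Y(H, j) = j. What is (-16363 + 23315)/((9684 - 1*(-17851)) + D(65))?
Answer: 6952/27587 ≈ 0.25200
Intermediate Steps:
D(X) = -13 + X (D(X) = X - 13 = -13 + X)
(-16363 + 23315)/((9684 - 1*(-17851)) + D(65)) = (-16363 + 23315)/((9684 - 1*(-17851)) + (-13 + 65)) = 6952/((9684 + 17851) + 52) = 6952/(27535 + 52) = 6952/27587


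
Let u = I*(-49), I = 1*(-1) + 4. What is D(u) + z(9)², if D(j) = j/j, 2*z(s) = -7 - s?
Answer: 65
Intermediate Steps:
z(s) = -7/2 - s/2 (z(s) = (-7 - s)/2 = -7/2 - s/2)
I = 3 (I = -1 + 4 = 3)
u = -147 (u = 3*(-49) = -147)
D(j) = 1
D(u) + z(9)² = 1 + (-7/2 - ½*9)² = 1 + (-7/2 - 9/2)² = 1 + (-8)² = 1 + 64 = 65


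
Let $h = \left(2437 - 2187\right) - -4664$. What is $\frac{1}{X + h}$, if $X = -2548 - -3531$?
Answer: $\frac{1}{5897} \approx 0.00016958$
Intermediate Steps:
$X = 983$ ($X = -2548 + 3531 = 983$)
$h = 4914$ ($h = \left(2437 - 2187\right) + 4664 = 250 + 4664 = 4914$)
$\frac{1}{X + h} = \frac{1}{983 + 4914} = \frac{1}{5897}$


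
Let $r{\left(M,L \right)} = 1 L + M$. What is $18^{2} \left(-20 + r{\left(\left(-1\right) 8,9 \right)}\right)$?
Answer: $-6156$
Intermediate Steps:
$r{\left(M,L \right)} = L + M$
$18^{2} \left(-20 + r{\left(\left(-1\right) 8,9 \right)}\right) = 18^{2} \left(-20 + \left(9 - 8\right)\right) = 324 \left(-20 + \left(9 - 8\right)\right) = 324 \left(-20 + 1\right) = 324 \left(-19\right) = -6156$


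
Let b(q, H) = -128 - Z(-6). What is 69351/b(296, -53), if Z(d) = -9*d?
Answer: -69351/182 ≈ -381.05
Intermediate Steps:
b(q, H) = -182 (b(q, H) = -128 - (-9)*(-6) = -128 - 1*54 = -128 - 54 = -182)
69351/b(296, -53) = 69351/(-182) = 69351*(-1/182) = -69351/182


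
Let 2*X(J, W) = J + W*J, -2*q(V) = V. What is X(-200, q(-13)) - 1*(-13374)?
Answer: 12624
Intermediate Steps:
q(V) = -V/2
X(J, W) = J/2 + J*W/2 (X(J, W) = (J + W*J)/2 = (J + J*W)/2 = J/2 + J*W/2)
X(-200, q(-13)) - 1*(-13374) = (1/2)*(-200)*(1 - 1/2*(-13)) - 1*(-13374) = (1/2)*(-200)*(1 + 13/2) + 13374 = (1/2)*(-200)*(15/2) + 13374 = -750 + 13374 = 12624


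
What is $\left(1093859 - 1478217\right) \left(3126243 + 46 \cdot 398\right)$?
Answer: $-1208633333258$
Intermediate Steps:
$\left(1093859 - 1478217\right) \left(3126243 + 46 \cdot 398\right) = - 384358 \left(3126243 + 18308\right) = \left(-384358\right) 3144551 = -1208633333258$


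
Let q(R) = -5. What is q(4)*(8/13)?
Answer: -40/13 ≈ -3.0769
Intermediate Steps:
q(4)*(8/13) = -40/13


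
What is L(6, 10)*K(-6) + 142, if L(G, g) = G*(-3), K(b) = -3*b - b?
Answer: -290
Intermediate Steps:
K(b) = -4*b
L(G, g) = -3*G
L(6, 10)*K(-6) + 142 = (-3*6)*(-4*(-6)) + 142 = -18*24 + 142 = -432 + 142 = -290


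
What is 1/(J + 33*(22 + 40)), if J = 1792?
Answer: 1/3838 ≈ 0.00026055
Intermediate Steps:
1/(J + 33*(22 + 40)) = 1/(1792 + 33*(22 + 40)) = 1/(1792 + 33*62) = 1/(1792 + 2046) = 1/3838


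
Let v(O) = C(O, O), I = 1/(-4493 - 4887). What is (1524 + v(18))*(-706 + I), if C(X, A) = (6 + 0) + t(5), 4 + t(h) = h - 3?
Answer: -2529711342/2345 ≈ -1.0788e+6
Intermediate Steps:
t(h) = -7 + h (t(h) = -4 + (h - 3) = -4 + (-3 + h) = -7 + h)
I = -1/9380 (I = 1/(-9380) = -1/9380 ≈ -0.00010661)
C(X, A) = 4 (C(X, A) = (6 + 0) + (-7 + 5) = 6 - 2 = 4)
v(O) = 4
(1524 + v(18))*(-706 + I) = (1524 + 4)*(-706 - 1/9380) = 1528*(-6622281/9380) = -2529711342/2345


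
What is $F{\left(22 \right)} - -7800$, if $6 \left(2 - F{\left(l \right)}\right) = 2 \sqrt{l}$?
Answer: $7802 - \frac{\sqrt{22}}{3} \approx 7800.4$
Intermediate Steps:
$F{\left(l \right)} = 2 - \frac{\sqrt{l}}{3}$ ($F{\left(l \right)} = 2 - \frac{2 \sqrt{l}}{6} = 2 - \frac{\sqrt{l}}{3}$)
$F{\left(22 \right)} - -7800 = \left(2 - \frac{\sqrt{22}}{3}\right) - -7800 = \left(2 - \frac{\sqrt{22}}{3}\right) + 7800 = 7802 - \frac{\sqrt{22}}{3}$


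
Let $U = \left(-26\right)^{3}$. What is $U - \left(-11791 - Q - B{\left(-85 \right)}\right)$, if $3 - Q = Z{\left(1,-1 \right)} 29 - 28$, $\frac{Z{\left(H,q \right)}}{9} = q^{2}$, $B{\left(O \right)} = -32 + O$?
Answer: $-6132$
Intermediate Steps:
$Z{\left(H,q \right)} = 9 q^{2}$
$Q = -230$ ($Q = 3 - \left(9 \left(-1\right)^{2} \cdot 29 - 28\right) = 3 - \left(9 \cdot 1 \cdot 29 - 28\right) = 3 - \left(9 \cdot 29 - 28\right) = 3 - \left(261 - 28\right) = 3 - 233 = -230$)
$U = -17576$
$U - \left(-11791 - Q - B{\left(-85 \right)}\right) = -17576 - \left(-11561 - \left(-32 - 85\right)\right) = -17576 - \left(-11561 + 117\right) = -17576 - -11444 = -17576 + \left(-230 + 11674\right) = -17576 + 11444 = -6132$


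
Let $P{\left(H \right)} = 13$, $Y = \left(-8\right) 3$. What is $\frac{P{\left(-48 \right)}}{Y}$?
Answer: $- \frac{13}{24} \approx -0.54167$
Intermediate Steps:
$Y = -24$
$\frac{P{\left(-48 \right)}}{Y} = \frac{1}{-24} \cdot 13 = \left(- \frac{1}{24}\right) 13 = - \frac{13}{24}$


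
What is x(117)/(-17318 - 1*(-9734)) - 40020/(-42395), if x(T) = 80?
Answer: 3751501/4019046 ≈ 0.93343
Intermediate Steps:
x(117)/(-17318 - 1*(-9734)) - 40020/(-42395) = 80/(-17318 - 1*(-9734)) - 40020/(-42395) = 80/(-17318 + 9734) - 40020*(-1/42395) = 80/(-7584) + 8004/8479 = 80*(-1/7584) + 8004/8479 = -5/474 + 8004/8479 = 3751501/4019046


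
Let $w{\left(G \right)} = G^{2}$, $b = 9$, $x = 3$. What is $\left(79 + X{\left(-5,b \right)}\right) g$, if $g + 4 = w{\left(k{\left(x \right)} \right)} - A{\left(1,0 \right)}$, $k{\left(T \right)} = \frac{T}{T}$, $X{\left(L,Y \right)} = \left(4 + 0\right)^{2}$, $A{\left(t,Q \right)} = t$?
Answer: $-380$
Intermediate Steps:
$X{\left(L,Y \right)} = 16$ ($X{\left(L,Y \right)} = 4^{2} = 16$)
$k{\left(T \right)} = 1$
$g = -4$ ($g = -4 + \left(1^{2} - 1\right) = -4 + \left(1 - 1\right) = -4 + 0 = -4$)
$\left(79 + X{\left(-5,b \right)}\right) g = \left(79 + 16\right) \left(-4\right) = 95 \left(-4\right) = -380$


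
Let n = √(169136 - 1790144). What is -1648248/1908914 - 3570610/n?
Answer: -117732/136351 + 1785305*I*√11257/67542 ≈ -0.86345 + 2804.5*I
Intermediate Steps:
n = 12*I*√11257 (n = √(-1621008) = 12*I*√11257 ≈ 1273.2*I)
-1648248/1908914 - 3570610/n = -1648248/1908914 - 3570610*(-I*√11257/135084) = -1648248*1/1908914 - (-1785305)*I*√11257/67542 = -117732/136351 + 1785305*I*√11257/67542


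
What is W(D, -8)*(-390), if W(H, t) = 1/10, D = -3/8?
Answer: -39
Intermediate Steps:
D = -3/8 (D = -3*⅛ = -3/8 ≈ -0.37500)
W(H, t) = ⅒
W(D, -8)*(-390) = (⅒)*(-390) = -39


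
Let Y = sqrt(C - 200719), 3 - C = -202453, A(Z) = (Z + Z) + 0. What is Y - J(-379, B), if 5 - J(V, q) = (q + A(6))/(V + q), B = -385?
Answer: -3447/764 + 3*sqrt(193) ≈ 37.166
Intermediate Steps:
A(Z) = 2*Z (A(Z) = 2*Z + 0 = 2*Z)
C = 202456 (C = 3 - 1*(-202453) = 3 + 202453 = 202456)
J(V, q) = 5 - (12 + q)/(V + q) (J(V, q) = 5 - (q + 2*6)/(V + q) = 5 - (q + 12)/(V + q) = 5 - (12 + q)/(V + q))
Y = 3*sqrt(193) (Y = sqrt(202456 - 200719) = sqrt(1737) = 3*sqrt(193) ≈ 41.677)
Y - J(-379, B) = 3*sqrt(193) - (-12 + 4*(-385) + 5*(-379))/(-379 - 385) = 3*sqrt(193) - (-12 - 1540 - 1895)/(-764) = 3*sqrt(193) - (-1)*(-3447)/764 = 3*sqrt(193) - 1*3447/764 = 3*sqrt(193) - 3447/764 = -3447/764 + 3*sqrt(193)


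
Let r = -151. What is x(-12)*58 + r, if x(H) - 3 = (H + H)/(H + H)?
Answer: 81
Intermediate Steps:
x(H) = 4 (x(H) = 3 + (H + H)/(H + H) = 3 + (2*H)/((2*H)) = 3 + (2*H)*(1/(2*H)) = 3 + 1 = 4)
x(-12)*58 + r = 4*58 - 151 = 232 - 151 = 81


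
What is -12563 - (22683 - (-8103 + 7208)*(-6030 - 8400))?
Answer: 12879604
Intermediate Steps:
-12563 - (22683 - (-8103 + 7208)*(-6030 - 8400)) = -12563 - (22683 - (-895)*(-14430)) = -12563 - (22683 - 1*12914850) = -12563 - (22683 - 12914850) = -12563 - 1*(-12892167) = -12563 + 12892167 = 12879604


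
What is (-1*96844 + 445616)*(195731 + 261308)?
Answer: 159402406108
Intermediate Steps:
(-1*96844 + 445616)*(195731 + 261308) = (-96844 + 445616)*457039 = 348772*457039 = 159402406108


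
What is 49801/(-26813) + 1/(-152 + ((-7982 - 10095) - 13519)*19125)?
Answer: -30238196107313/16280330746500 ≈ -1.8573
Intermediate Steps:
49801/(-26813) + 1/(-152 + ((-7982 - 10095) - 13519)*19125) = 49801*(-1/26813) + (1/19125)/(-152 + (-18077 - 13519)) = -49801/26813 + (1/19125)/(-152 - 31596) = -49801/26813 + (1/19125)/(-31748) = -49801/26813 - 1/31748*1/19125 = -49801/26813 - 1/607180500 = -30238196107313/16280330746500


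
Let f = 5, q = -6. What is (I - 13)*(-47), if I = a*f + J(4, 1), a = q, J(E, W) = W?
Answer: 1974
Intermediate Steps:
a = -6
I = -29 (I = -6*5 + 1 = -30 + 1 = -29)
(I - 13)*(-47) = (-29 - 13)*(-47) = -42*(-47) = 1974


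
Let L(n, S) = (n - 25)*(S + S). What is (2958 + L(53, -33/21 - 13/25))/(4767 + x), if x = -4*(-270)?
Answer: 23674/48725 ≈ 0.48587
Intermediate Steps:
L(n, S) = 2*S*(-25 + n) (L(n, S) = (-25 + n)*(2*S) = 2*S*(-25 + n))
x = 1080
(2958 + L(53, -33/21 - 13/25))/(4767 + x) = (2958 + 2*(-33/21 - 13/25)*(-25 + 53))/(4767 + 1080) = (2958 + 2*(-33*1/21 - 13*1/25)*28)/5847 = (2958 + 2*(-11/7 - 13/25)*28)*(1/5847) = (2958 + 2*(-366/175)*28)*(1/5847) = (2958 - 2928/25)*(1/5847) = (71022/25)*(1/5847) = 23674/48725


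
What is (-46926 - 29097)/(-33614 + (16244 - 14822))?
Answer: 76023/32192 ≈ 2.3615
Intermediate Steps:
(-46926 - 29097)/(-33614 + (16244 - 14822)) = -76023/(-33614 + 1422) = -76023/(-32192) = -76023*(-1/32192) = 76023/32192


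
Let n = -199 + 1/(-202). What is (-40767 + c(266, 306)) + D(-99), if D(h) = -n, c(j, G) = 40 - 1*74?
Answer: -8201603/202 ≈ -40602.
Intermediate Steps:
n = -40199/202 (n = -199 - 1/202 = -40199/202 ≈ -199.00)
c(j, G) = -34 (c(j, G) = 40 - 74 = -34)
D(h) = 40199/202 (D(h) = -1*(-40199/202) = 40199/202)
(-40767 + c(266, 306)) + D(-99) = (-40767 - 34) + 40199/202 = -40801 + 40199/202 = -8201603/202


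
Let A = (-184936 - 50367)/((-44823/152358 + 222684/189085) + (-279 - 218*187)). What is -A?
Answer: -33725138958290/5882706690833 ≈ -5.7329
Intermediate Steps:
A = 33725138958290/5882706690833 (A = -235303/((-44823*1/152358 + 222684*(1/189085)) + (-279 - 40766)) = -235303/((-223/758 + 222684/189085) - 41045) = -235303/(126628517/143326430 - 41045) = -235303/(-5882706690833/143326430) = -235303*(-143326430/5882706690833) = 33725138958290/5882706690833 ≈ 5.7329)
-A = -1*33725138958290/5882706690833 = -33725138958290/5882706690833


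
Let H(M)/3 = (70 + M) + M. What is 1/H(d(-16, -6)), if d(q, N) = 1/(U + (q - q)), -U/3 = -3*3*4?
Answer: 18/3781 ≈ 0.0047606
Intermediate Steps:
U = 108 (U = -3*(-3*3)*4 = -(-27)*4 = -3*(-36) = 108)
d(q, N) = 1/108 (d(q, N) = 1/(108 + (q - q)) = 1/(108 + 0) = 1/108)
H(M) = 210 + 6*M (H(M) = 3*((70 + M) + M) = 3*(70 + 2*M) = 210 + 6*M)
1/H(d(-16, -6)) = 1/(210 + 6*(1/108)) = 1/(210 + 1/18) = 1/(3781/18) = 18/3781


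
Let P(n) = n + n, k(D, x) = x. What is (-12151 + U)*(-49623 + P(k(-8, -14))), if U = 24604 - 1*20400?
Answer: 394576497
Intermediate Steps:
U = 4204 (U = 24604 - 20400 = 4204)
P(n) = 2*n
(-12151 + U)*(-49623 + P(k(-8, -14))) = (-12151 + 4204)*(-49623 + 2*(-14)) = -7947*(-49623 - 28) = -7947*(-49651) = 394576497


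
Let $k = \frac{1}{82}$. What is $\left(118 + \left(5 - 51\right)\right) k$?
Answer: $\frac{36}{41} \approx 0.87805$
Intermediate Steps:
$k = \frac{1}{82} \approx 0.012195$
$\left(118 + \left(5 - 51\right)\right) k = \left(118 + \left(5 - 51\right)\right) \frac{1}{82} = \left(118 - 46\right) \frac{1}{82} = 72 \cdot \frac{1}{82} = \frac{36}{41}$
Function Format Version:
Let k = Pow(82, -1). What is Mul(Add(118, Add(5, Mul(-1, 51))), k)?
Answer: Rational(36, 41) ≈ 0.87805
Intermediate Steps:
k = Rational(1, 82) ≈ 0.012195
Mul(Add(118, Add(5, Mul(-1, 51))), k) = Mul(Add(118, Add(5, Mul(-1, 51))), Rational(1, 82)) = Mul(Add(118, Add(5, -51)), Rational(1, 82)) = Mul(Add(118, -46), Rational(1, 82)) = Mul(72, Rational(1, 82)) = Rational(36, 41)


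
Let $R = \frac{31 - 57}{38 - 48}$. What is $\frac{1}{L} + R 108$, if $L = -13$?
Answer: $\frac{18247}{65} \approx 280.72$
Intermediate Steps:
$R = \frac{13}{5}$ ($R = - \frac{26}{-10} = \left(-26\right) \left(- \frac{1}{10}\right) = \frac{13}{5} \approx 2.6$)
$\frac{1}{L} + R 108 = \frac{1}{-13} + \frac{13}{5} \cdot 108 = - \frac{1}{13} + \frac{1404}{5} = \frac{18247}{65}$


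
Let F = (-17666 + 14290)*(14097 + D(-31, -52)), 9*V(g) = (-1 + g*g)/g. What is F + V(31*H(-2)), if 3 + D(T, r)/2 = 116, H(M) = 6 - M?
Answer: -35975688811/744 ≈ -4.8354e+7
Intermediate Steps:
D(T, r) = 226 (D(T, r) = -6 + 2*116 = -6 + 232 = 226)
V(g) = (-1 + g**2)/(9*g) (V(g) = ((-1 + g*g)/g)/9 = ((-1 + g**2)/g)/9 = (-1 + g**2)/(9*g))
F = -48354448 (F = (-17666 + 14290)*(14097 + 226) = -3376*14323 = -48354448)
F + V(31*H(-2)) = -48354448 + (-1 + (31*(6 - 1*(-2)))**2)/(9*((31*(6 - 1*(-2))))) = -48354448 + (-1 + (31*(6 + 2))**2)/(9*((31*(6 + 2)))) = -48354448 + (-1 + (31*8)**2)/(9*((31*8))) = -48354448 + (1/9)*(-1 + 248**2)/248 = -48354448 + (1/9)*(1/248)*(-1 + 61504) = -48354448 + (1/9)*(1/248)*61503 = -48354448 + 20501/744 = -35975688811/744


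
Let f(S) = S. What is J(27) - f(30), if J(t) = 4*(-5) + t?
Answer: -23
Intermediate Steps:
J(t) = -20 + t
J(27) - f(30) = (-20 + 27) - 1*30 = 7 - 30 = -23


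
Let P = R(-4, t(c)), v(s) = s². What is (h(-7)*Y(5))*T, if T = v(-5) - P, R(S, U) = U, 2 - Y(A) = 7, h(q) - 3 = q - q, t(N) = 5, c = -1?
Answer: -300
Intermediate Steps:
h(q) = 3 (h(q) = 3 + (q - q) = 3 + 0 = 3)
Y(A) = -5 (Y(A) = 2 - 1*7 = 2 - 7 = -5)
P = 5
T = 20 (T = (-5)² - 1*5 = 25 - 5 = 20)
(h(-7)*Y(5))*T = (3*(-5))*20 = -15*20 = -300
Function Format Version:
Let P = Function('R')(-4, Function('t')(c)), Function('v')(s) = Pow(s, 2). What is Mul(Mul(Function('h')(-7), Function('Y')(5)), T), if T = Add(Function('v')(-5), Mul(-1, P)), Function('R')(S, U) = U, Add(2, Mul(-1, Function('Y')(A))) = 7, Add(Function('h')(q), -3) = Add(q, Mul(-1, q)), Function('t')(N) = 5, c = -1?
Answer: -300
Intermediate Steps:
Function('h')(q) = 3 (Function('h')(q) = Add(3, Add(q, Mul(-1, q))) = Add(3, 0) = 3)
Function('Y')(A) = -5 (Function('Y')(A) = Add(2, Mul(-1, 7)) = Add(2, -7) = -5)
P = 5
T = 20 (T = Add(Pow(-5, 2), Mul(-1, 5)) = Add(25, -5) = 20)
Mul(Mul(Function('h')(-7), Function('Y')(5)), T) = Mul(Mul(3, -5), 20) = Mul(-15, 20) = -300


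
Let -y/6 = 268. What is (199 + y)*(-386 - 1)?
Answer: 545283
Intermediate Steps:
y = -1608 (y = -6*268 = -1608)
(199 + y)*(-386 - 1) = (199 - 1608)*(-386 - 1) = -1409*(-387) = 545283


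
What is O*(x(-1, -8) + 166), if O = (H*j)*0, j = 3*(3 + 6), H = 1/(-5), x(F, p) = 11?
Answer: 0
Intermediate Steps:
H = -1/5 ≈ -0.20000
j = 27 (j = 3*9 = 27)
O = 0 (O = -1/5*27*0 = -27/5*0 = 0)
O*(x(-1, -8) + 166) = 0*(11 + 166) = 0*177 = 0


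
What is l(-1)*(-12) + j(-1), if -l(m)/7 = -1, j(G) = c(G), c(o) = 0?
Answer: -84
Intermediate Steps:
j(G) = 0
l(m) = 7 (l(m) = -7*(-1) = 7)
l(-1)*(-12) + j(-1) = 7*(-12) + 0 = -84 + 0 = -84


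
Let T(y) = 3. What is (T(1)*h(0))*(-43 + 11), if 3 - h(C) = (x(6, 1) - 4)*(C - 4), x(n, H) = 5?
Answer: -672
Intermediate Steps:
h(C) = 7 - C (h(C) = 3 - (5 - 4)*(C - 4) = 3 - (-4 + C) = 3 + (4 - C) = 7 - C)
(T(1)*h(0))*(-43 + 11) = (3*(7 - 1*0))*(-43 + 11) = (3*(7 + 0))*(-32) = (3*7)*(-32) = 21*(-32) = -672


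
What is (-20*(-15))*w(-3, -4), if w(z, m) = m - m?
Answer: 0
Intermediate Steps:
w(z, m) = 0
(-20*(-15))*w(-3, -4) = -20*(-15)*0 = 300*0 = 0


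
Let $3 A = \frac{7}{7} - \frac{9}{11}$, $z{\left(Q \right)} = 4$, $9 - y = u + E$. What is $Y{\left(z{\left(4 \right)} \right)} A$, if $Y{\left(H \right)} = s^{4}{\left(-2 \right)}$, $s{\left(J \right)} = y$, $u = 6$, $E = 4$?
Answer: $\frac{2}{33} \approx 0.060606$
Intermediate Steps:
$y = -1$ ($y = 9 - \left(6 + 4\right) = 9 - 10 = -1$)
$s{\left(J \right)} = -1$
$A = \frac{2}{33}$ ($A = \frac{\frac{7}{7} - \frac{9}{11}}{3} = \frac{7 \cdot \frac{1}{7} - \frac{9}{11}}{3} = \frac{1 - \frac{9}{11}}{3} = \frac{1}{3} \cdot \frac{2}{11} = \frac{2}{33} \approx 0.060606$)
$Y{\left(H \right)} = 1$ ($Y{\left(H \right)} = \left(-1\right)^{4} = 1$)
$Y{\left(z{\left(4 \right)} \right)} A = 1 \cdot \frac{2}{33} = \frac{2}{33}$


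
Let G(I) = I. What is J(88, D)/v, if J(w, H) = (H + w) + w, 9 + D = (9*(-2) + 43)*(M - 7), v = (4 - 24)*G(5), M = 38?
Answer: -471/50 ≈ -9.4200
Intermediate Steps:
v = -100 (v = (4 - 24)*5 = -20*5 = -100)
D = 766 (D = -9 + (9*(-2) + 43)*(38 - 7) = -9 + (-18 + 43)*31 = -9 + 25*31 = -9 + 775 = 766)
J(w, H) = H + 2*w
J(88, D)/v = (766 + 2*88)/(-100) = (766 + 176)*(-1/100) = 942*(-1/100) = -471/50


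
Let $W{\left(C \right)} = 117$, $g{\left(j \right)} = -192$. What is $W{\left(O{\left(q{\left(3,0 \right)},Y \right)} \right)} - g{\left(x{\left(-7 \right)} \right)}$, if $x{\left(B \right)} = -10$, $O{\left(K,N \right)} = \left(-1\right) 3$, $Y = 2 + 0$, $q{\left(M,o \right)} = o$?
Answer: $309$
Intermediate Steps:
$Y = 2$
$O{\left(K,N \right)} = -3$
$W{\left(O{\left(q{\left(3,0 \right)},Y \right)} \right)} - g{\left(x{\left(-7 \right)} \right)} = 117 - -192 = 117 + 192 = 309$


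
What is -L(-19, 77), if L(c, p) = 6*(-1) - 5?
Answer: 11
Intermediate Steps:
L(c, p) = -11 (L(c, p) = -6 - 5 = -11)
-L(-19, 77) = -1*(-11) = 11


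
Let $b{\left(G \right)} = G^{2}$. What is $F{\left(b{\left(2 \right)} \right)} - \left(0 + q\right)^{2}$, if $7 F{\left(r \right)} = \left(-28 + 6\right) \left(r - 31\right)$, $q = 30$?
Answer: $- \frac{5706}{7} \approx -815.14$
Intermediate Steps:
$F{\left(r \right)} = \frac{682}{7} - \frac{22 r}{7}$ ($F{\left(r \right)} = \frac{\left(-28 + 6\right) \left(r - 31\right)}{7} = \frac{\left(-22\right) \left(-31 + r\right)}{7} = \frac{682 - 22 r}{7} = \frac{682}{7} - \frac{22 r}{7}$)
$F{\left(b{\left(2 \right)} \right)} - \left(0 + q\right)^{2} = \left(\frac{682}{7} - \frac{22 \cdot 2^{2}}{7}\right) - \left(0 + 30\right)^{2} = \left(\frac{682}{7} - \frac{88}{7}\right) - 30^{2} = \left(\frac{682}{7} - \frac{88}{7}\right) - 900 = \frac{594}{7} - 900 = - \frac{5706}{7}$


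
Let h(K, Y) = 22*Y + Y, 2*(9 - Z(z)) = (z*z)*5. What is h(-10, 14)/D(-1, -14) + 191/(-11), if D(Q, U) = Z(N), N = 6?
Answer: -19013/891 ≈ -21.339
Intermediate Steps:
Z(z) = 9 - 5*z²/2 (Z(z) = 9 - z*z*5/2 = 9 - z²*5/2 = 9 - 5*z²/2)
D(Q, U) = -81 (D(Q, U) = 9 - 5/2*6² = 9 - 5/2*36 = 9 - 90 = -81)
h(K, Y) = 23*Y
h(-10, 14)/D(-1, -14) + 191/(-11) = (23*14)/(-81) + 191/(-11) = 322*(-1/81) + 191*(-1/11) = -322/81 - 191/11 = -19013/891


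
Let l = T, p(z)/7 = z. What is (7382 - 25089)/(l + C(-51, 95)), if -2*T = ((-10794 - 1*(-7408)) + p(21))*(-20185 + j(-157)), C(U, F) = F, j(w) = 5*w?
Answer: 17707/33960820 ≈ 0.00052140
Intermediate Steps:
p(z) = 7*z
T = -33960915 (T = -((-10794 - 1*(-7408)) + 7*21)*(-20185 + 5*(-157))/2 = -((-10794 + 7408) + 147)*(-20185 - 785)/2 = -(-3386 + 147)*(-20970)/2 = -(-3239)*(-20970)/2 = -1/2*67921830 = -33960915)
l = -33960915
(7382 - 25089)/(l + C(-51, 95)) = (7382 - 25089)/(-33960915 + 95) = -17707/(-33960820) = -17707*(-1/33960820) = 17707/33960820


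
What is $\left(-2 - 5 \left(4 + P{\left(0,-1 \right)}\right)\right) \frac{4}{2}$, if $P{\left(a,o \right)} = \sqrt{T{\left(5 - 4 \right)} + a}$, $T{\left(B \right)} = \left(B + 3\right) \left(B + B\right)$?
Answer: $-44 - 20 \sqrt{2} \approx -72.284$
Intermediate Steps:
$T{\left(B \right)} = 2 B \left(3 + B\right)$ ($T{\left(B \right)} = \left(3 + B\right) 2 B = 2 B \left(3 + B\right)$)
$P{\left(a,o \right)} = \sqrt{8 + a}$ ($P{\left(a,o \right)} = \sqrt{2 \left(5 - 4\right) \left(3 + \left(5 - 4\right)\right) + a} = \sqrt{2 \cdot 1 \left(3 + 1\right) + a} = \sqrt{2 \cdot 1 \cdot 4 + a} = \sqrt{8 + a}$)
$\left(-2 - 5 \left(4 + P{\left(0,-1 \right)}\right)\right) \frac{4}{2} = \left(-2 - 5 \left(4 + \sqrt{8 + 0}\right)\right) \frac{4}{2} = \left(-2 - 5 \left(4 + \sqrt{8}\right)\right) 4 \cdot \frac{1}{2} = \left(-2 - 5 \left(4 + 2 \sqrt{2}\right)\right) 2 = \left(-2 - \left(20 + 10 \sqrt{2}\right)\right) 2 = \left(-22 - 10 \sqrt{2}\right) 2 = -44 - 20 \sqrt{2}$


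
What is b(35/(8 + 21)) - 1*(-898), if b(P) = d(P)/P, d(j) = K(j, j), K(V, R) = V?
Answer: 899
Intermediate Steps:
d(j) = j
b(P) = 1 (b(P) = P/P = 1)
b(35/(8 + 21)) - 1*(-898) = 1 - 1*(-898) = 1 + 898 = 899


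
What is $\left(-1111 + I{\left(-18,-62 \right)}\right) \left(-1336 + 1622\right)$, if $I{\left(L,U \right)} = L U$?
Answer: $1430$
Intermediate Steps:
$\left(-1111 + I{\left(-18,-62 \right)}\right) \left(-1336 + 1622\right) = \left(-1111 - -1116\right) \left(-1336 + 1622\right) = \left(-1111 + 1116\right) 286 = 5 \cdot 286 = 1430$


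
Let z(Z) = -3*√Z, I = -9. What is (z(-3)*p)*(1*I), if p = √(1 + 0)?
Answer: 27*I*√3 ≈ 46.765*I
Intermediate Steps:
p = 1 (p = √1 = 1)
(z(-3)*p)*(1*I) = (-3*I*√3*1)*(1*(-9)) = (-3*I*√3*1)*(-9) = -3*I*√3*(-9) = 27*I*√3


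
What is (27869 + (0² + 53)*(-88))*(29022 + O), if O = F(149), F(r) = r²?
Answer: 1188629715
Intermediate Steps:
O = 22201 (O = 149² = 22201)
(27869 + (0² + 53)*(-88))*(29022 + O) = (27869 + (0² + 53)*(-88))*(29022 + 22201) = (27869 + (0 + 53)*(-88))*51223 = (27869 + 53*(-88))*51223 = (27869 - 4664)*51223 = 23205*51223 = 1188629715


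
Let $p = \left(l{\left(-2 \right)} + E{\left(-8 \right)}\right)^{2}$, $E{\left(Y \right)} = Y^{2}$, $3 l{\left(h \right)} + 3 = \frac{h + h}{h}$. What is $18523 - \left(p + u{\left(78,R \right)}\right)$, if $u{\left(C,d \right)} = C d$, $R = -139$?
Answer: $\frac{227804}{9} \approx 25312.0$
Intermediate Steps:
$l{\left(h \right)} = - \frac{1}{3}$ ($l{\left(h \right)} = -1 + \frac{\left(h + h\right) \frac{1}{h}}{3} = -1 + \frac{2 h \frac{1}{h}}{3} = -1 + \frac{1}{3} \cdot 2 = -1 + \frac{2}{3} = - \frac{1}{3}$)
$p = \frac{36481}{9}$ ($p = \left(- \frac{1}{3} + \left(-8\right)^{2}\right)^{2} = \left(- \frac{1}{3} + 64\right)^{2} = \left(\frac{191}{3}\right)^{2} = \frac{36481}{9} \approx 4053.4$)
$18523 - \left(p + u{\left(78,R \right)}\right) = 18523 - \left(\frac{36481}{9} + 78 \left(-139\right)\right) = 18523 - \left(\frac{36481}{9} - 10842\right) = 18523 - - \frac{61097}{9} = 18523 + \frac{61097}{9} = \frac{227804}{9}$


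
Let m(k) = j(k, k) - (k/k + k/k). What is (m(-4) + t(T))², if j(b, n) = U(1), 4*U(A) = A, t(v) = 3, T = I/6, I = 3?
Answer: 25/16 ≈ 1.5625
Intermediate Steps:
T = ½ (T = 3/6 = 3*(⅙) = ½ ≈ 0.50000)
U(A) = A/4
j(b, n) = ¼ (j(b, n) = (¼)*1 = ¼)
m(k) = -7/4 (m(k) = ¼ - (k/k + k/k) = ¼ - (1 + 1) = ¼ - 1*2 = ¼ - 2 = -7/4)
(m(-4) + t(T))² = (-7/4 + 3)² = (5/4)² = 25/16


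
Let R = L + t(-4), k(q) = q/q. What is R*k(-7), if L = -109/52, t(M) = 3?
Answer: 47/52 ≈ 0.90385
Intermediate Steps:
L = -109/52 (L = -109*1/52 = -109/52 ≈ -2.0962)
k(q) = 1
R = 47/52 (R = -109/52 + 3 = 47/52 ≈ 0.90385)
R*k(-7) = (47/52)*1 = 47/52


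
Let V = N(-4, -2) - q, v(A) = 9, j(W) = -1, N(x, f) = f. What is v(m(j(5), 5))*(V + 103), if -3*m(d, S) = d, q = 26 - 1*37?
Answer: 1008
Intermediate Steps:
q = -11 (q = 26 - 37 = -11)
m(d, S) = -d/3
V = 9 (V = -2 - 1*(-11) = -2 + 11 = 9)
v(m(j(5), 5))*(V + 103) = 9*(9 + 103) = 9*112 = 1008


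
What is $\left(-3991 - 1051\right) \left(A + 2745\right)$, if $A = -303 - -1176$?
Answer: $-18241956$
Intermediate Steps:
$A = 873$ ($A = -303 + 1176 = 873$)
$\left(-3991 - 1051\right) \left(A + 2745\right) = \left(-3991 - 1051\right) \left(873 + 2745\right) = \left(-5042\right) 3618 = -18241956$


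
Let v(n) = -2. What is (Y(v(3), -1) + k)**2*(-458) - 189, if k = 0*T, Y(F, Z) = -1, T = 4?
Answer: -647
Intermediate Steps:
k = 0 (k = 0*4 = 0)
(Y(v(3), -1) + k)**2*(-458) - 189 = (-1 + 0)**2*(-458) - 189 = (-1)**2*(-458) - 189 = 1*(-458) - 189 = -458 - 189 = -647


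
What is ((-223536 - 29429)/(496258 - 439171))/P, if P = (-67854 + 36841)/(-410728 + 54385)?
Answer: -30047435665/590146377 ≈ -50.915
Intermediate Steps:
P = 31013/356343 (P = -31013/(-356343) = -31013*(-1/356343) = 31013/356343 ≈ 0.087031)
((-223536 - 29429)/(496258 - 439171))/P = ((-223536 - 29429)/(496258 - 439171))/(31013/356343) = -252965/57087*(356343/31013) = -252965*1/57087*(356343/31013) = -252965/57087*356343/31013 = -30047435665/590146377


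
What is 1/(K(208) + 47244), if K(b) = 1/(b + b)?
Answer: 416/19653505 ≈ 2.1167e-5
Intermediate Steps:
K(b) = 1/(2*b)
1/(K(208) + 47244) = 1/((1/2)/208 + 47244) = 1/((1/2)*(1/208) + 47244) = 1/(1/416 + 47244) = 1/(19653505/416) = 416/19653505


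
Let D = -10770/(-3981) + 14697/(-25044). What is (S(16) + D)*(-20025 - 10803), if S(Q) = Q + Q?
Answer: -2912920911033/2769449 ≈ -1.0518e+6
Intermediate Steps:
S(Q) = 2*Q
D = 23468347/11077796 (D = -10770*(-1/3981) + 14697*(-1/25044) = 3590/1327 - 4899/8348 = 23468347/11077796 ≈ 2.1185)
(S(16) + D)*(-20025 - 10803) = (2*16 + 23468347/11077796)*(-20025 - 10803) = (32 + 23468347/11077796)*(-30828) = (377957819/11077796)*(-30828) = -2912920911033/2769449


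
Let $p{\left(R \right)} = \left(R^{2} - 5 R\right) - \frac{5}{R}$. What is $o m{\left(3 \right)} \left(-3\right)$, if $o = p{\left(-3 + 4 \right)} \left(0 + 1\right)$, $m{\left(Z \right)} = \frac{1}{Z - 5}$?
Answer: $- \frac{27}{2} \approx -13.5$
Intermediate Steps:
$p{\left(R \right)} = R^{2} - 5 R - \frac{5}{R}$
$m{\left(Z \right)} = \frac{1}{-5 + Z}$
$o = -9$ ($o = \frac{-5 + \left(-3 + 4\right)^{2} \left(-5 + \left(-3 + 4\right)\right)}{-3 + 4} \left(0 + 1\right) = \frac{-5 + 1^{2} \left(-5 + 1\right)}{1} \cdot 1 = 1 \left(-5 + 1 \left(-4\right)\right) 1 = 1 \left(-5 - 4\right) 1 = 1 \left(-9\right) 1 = \left(-9\right) 1 = -9$)
$o m{\left(3 \right)} \left(-3\right) = - \frac{9}{-5 + 3} \left(-3\right) = - \frac{9}{-2} \left(-3\right) = \left(-9\right) \left(- \frac{1}{2}\right) \left(-3\right) = \frac{9}{2} \left(-3\right) = - \frac{27}{2}$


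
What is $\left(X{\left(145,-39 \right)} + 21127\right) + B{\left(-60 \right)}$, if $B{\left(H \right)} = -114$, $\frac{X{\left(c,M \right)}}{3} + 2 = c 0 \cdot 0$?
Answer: $21007$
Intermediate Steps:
$X{\left(c,M \right)} = -6$ ($X{\left(c,M \right)} = -6 + 3 c 0 \cdot 0 = -6 + 3 \cdot 0 \cdot 0 = -6 + 3 \cdot 0 = -6 + 0 = -6$)
$\left(X{\left(145,-39 \right)} + 21127\right) + B{\left(-60 \right)} = \left(-6 + 21127\right) - 114 = 21121 - 114 = 21007$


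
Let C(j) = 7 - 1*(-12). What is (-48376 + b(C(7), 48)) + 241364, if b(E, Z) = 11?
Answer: 192999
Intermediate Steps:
C(j) = 19 (C(j) = 7 + 12 = 19)
(-48376 + b(C(7), 48)) + 241364 = (-48376 + 11) + 241364 = -48365 + 241364 = 192999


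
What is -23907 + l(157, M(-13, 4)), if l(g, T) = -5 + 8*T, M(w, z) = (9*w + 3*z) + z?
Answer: -24720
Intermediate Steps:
M(w, z) = 4*z + 9*w (M(w, z) = (3*z + 9*w) + z = 4*z + 9*w)
-23907 + l(157, M(-13, 4)) = -23907 + (-5 + 8*(4*4 + 9*(-13))) = -23907 + (-5 + 8*(16 - 117)) = -23907 + (-5 + 8*(-101)) = -23907 + (-5 - 808) = -23907 - 813 = -24720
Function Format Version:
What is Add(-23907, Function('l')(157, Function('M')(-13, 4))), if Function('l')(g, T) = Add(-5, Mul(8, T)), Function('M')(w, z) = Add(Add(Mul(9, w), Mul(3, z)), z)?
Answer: -24720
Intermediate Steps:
Function('M')(w, z) = Add(Mul(4, z), Mul(9, w)) (Function('M')(w, z) = Add(Add(Mul(3, z), Mul(9, w)), z) = Add(Mul(4, z), Mul(9, w)))
Add(-23907, Function('l')(157, Function('M')(-13, 4))) = Add(-23907, Add(-5, Mul(8, Add(Mul(4, 4), Mul(9, -13))))) = Add(-23907, Add(-5, Mul(8, Add(16, -117)))) = Add(-23907, Add(-5, Mul(8, -101))) = Add(-23907, Add(-5, -808)) = Add(-23907, -813) = -24720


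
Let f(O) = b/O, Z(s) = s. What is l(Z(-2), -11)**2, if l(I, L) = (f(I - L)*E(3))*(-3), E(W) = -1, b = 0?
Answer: 0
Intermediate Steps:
f(O) = 0 (f(O) = 0/O = 0)
l(I, L) = 0 (l(I, L) = (0*(-1))*(-3) = 0*(-3) = 0)
l(Z(-2), -11)**2 = 0**2 = 0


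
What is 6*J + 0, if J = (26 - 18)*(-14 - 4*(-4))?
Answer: 96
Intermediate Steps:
J = 16 (J = 8*(-14 + 16) = 8*2 = 16)
6*J + 0 = 6*16 + 0 = 96 + 0 = 96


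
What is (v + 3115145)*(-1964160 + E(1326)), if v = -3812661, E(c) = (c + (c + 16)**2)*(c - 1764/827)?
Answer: -1375216420502749200/827 ≈ -1.6629e+15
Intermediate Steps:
E(c) = (-1764/827 + c)*(c + (16 + c)**2) (E(c) = (c + (16 + c)**2)*(c - 1764*1/827) = (c + (16 + c)**2)*(c - 1764/827) = (c + (16 + c)**2)*(-1764/827 + c) = (-1764/827 + c)*(c + (16 + c)**2))
(v + 3115145)*(-1964160 + E(1326)) = (-3812661 + 3115145)*(-1964160 + (-451584/827 + 1326**3 + (25527/827)*1326**2 + (153500/827)*1326)) = -697516*(-1964160 + (-451584/827 + 2331473976 + (25527/827)*1758276 + 203541000/827)) = -697516*(-1964160 + (-451584/827 + 2331473976 + 44883511452/827 + 203541000/827)) = -697516*(-1964160 + 1973215579020/827) = -697516*1971591218700/827 = -1375216420502749200/827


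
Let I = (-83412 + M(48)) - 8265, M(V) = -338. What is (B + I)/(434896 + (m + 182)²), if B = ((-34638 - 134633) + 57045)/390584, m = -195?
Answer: -17969849493/84964713980 ≈ -0.21150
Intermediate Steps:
B = -56113/195292 (B = (-169271 + 57045)*(1/390584) = -112226*1/390584 = -56113/195292 ≈ -0.28733)
I = -92015 (I = (-83412 - 338) - 8265 = -83750 - 8265 = -92015)
(B + I)/(434896 + (m + 182)²) = (-56113/195292 - 92015)/(434896 + (-195 + 182)²) = -17969849493/(195292*(434896 + (-13)²)) = -17969849493/(195292*(434896 + 169)) = -17969849493/195292/435065 = -17969849493/195292*1/435065 = -17969849493/84964713980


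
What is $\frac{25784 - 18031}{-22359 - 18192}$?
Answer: $- \frac{7753}{40551} \approx -0.19119$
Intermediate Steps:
$\frac{25784 - 18031}{-22359 - 18192} = \frac{7753}{-40551} = 7753 \left(- \frac{1}{40551}\right) = - \frac{7753}{40551}$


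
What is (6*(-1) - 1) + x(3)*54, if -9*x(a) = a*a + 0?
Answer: -61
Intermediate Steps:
x(a) = -a²/9 (x(a) = -(a*a + 0)/9 = -(a² + 0)/9 = -a²/9)
(6*(-1) - 1) + x(3)*54 = (6*(-1) - 1) - ⅑*3²*54 = (-6 - 1) - ⅑*9*54 = -7 - 1*54 = -7 - 54 = -61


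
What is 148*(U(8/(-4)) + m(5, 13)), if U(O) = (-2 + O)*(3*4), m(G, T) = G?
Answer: -6364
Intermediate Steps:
U(O) = -24 + 12*O (U(O) = (-2 + O)*12 = -24 + 12*O)
148*(U(8/(-4)) + m(5, 13)) = 148*((-24 + 12*(8/(-4))) + 5) = 148*((-24 + 12*(8*(-1/4))) + 5) = 148*((-24 + 12*(-2)) + 5) = 148*((-24 - 24) + 5) = 148*(-48 + 5) = 148*(-43) = -6364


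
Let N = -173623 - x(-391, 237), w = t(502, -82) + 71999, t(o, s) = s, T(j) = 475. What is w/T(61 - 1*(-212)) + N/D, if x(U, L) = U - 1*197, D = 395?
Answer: -10756882/37525 ≈ -286.66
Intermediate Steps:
x(U, L) = -197 + U (x(U, L) = U - 197 = -197 + U)
w = 71917 (w = -82 + 71999 = 71917)
N = -173035 (N = -173623 - (-197 - 391) = -173623 - 1*(-588) = -173623 + 588 = -173035)
w/T(61 - 1*(-212)) + N/D = 71917/475 - 173035/395 = 71917*(1/475) - 173035*1/395 = 71917/475 - 34607/79 = -10756882/37525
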